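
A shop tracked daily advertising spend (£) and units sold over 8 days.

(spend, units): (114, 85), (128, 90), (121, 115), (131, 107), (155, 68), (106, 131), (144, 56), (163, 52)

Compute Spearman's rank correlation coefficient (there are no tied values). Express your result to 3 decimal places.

Rank spend: 2, 4, 3, 5, 7, 1, 6, 8
Rank units: 4, 5, 7, 6, 3, 8, 2, 1
d = rank(spend) − rank(units): -2, -1, -4, -1, 4, -7, 4, 7; Σd² = 152
ρ = 1 − 6Σd² / [n(n²−1)] = 1 − 6×152 / (8×63) = 1 − 912/504 ≈ -0.810

-0.810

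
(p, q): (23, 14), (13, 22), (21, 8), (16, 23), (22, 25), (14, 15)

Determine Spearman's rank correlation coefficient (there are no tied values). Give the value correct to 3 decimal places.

Rank p: 6, 1, 4, 3, 5, 2
Rank q: 2, 4, 1, 5, 6, 3
d = rank(p) − rank(q): 4, -3, 3, -2, -1, -1; Σd² = 40
ρ = 1 − 6Σd² / [n(n²−1)] = 1 − 6×40 / (6×35) = 1 − 240/210 ≈ -0.143

-0.143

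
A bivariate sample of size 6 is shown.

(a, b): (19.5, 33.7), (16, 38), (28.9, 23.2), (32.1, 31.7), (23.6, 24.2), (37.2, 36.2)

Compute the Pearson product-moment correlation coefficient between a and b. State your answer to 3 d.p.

-0.128

n = 6, Σa = 157.3, Σb = 187, Σa² = 4442.67, Σb² = 6018.9, Σab = 4870.96
nΣab − ΣaΣb = 29225.76 − 29415.1 = -189.34
nΣa² − (Σa)² = 26656.02 − 24743.29 = 1912.73; nΣb² − (Σb)² = 36113.4 − 34969 = 1144.4
r = -189.34 / √(1912.73 × 1144.4) = -189.34 / 1479.5027 ≈ -0.128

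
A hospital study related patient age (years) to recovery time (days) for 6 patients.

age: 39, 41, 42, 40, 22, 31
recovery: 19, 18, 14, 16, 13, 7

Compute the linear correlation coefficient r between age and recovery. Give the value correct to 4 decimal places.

0.5461

n = 6, Σx = 215, Σy = 87, Σx² = 8011, Σy² = 1355, Σxy = 3210
nΣxy − ΣxΣy = 19260 − 18705 = 555
nΣx² − (Σx)² = 48066 − 46225 = 1841; nΣy² − (Σy)² = 8130 − 7569 = 561
r = 555 / √(1841 × 561) = 555 / 1016.2682 ≈ 0.5461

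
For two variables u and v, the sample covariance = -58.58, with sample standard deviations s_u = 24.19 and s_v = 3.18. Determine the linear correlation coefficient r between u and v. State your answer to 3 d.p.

-0.762

r = Cov(u,v) / (s_u · s_v) = -58.58 / (24.19 × 3.18)
  = -58.58 / 76.9242 ≈ -0.762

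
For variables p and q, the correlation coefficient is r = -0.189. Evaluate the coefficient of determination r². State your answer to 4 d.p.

r² = (-0.189)² = 0.0357

0.0357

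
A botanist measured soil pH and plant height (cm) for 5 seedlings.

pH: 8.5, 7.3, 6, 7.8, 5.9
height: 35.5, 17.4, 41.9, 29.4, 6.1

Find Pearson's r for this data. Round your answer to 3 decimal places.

0.313

n = 5, Σx = 35.5, Σy = 130.3, Σx² = 257.19, Σy² = 4220.19, Σxy = 945.48
nΣxy − ΣxΣy = 4727.4 − 4625.65 = 101.75
nΣx² − (Σx)² = 1285.95 − 1260.25 = 25.7; nΣy² − (Σy)² = 21100.95 − 16978.09 = 4122.86
r = 101.75 / √(25.7 × 4122.86) = 101.75 / 325.5111 ≈ 0.313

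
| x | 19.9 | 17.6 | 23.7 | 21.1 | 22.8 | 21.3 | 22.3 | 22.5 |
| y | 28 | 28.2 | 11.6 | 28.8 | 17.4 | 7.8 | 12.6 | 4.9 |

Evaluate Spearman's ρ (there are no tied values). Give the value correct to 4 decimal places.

-0.6190

Rank x: 2, 1, 8, 3, 7, 4, 5, 6
Rank y: 6, 7, 3, 8, 5, 2, 4, 1
d = rank(x) − rank(y): -4, -6, 5, -5, 2, 2, 1, 5; Σd² = 136
ρ = 1 − 6Σd² / [n(n²−1)] = 1 − 6×136 / (8×63) = 1 − 816/504 ≈ -0.6190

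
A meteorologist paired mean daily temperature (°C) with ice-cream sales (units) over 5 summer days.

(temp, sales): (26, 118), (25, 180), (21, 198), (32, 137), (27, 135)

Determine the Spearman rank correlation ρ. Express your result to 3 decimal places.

Rank temp: 3, 2, 1, 5, 4
Rank sales: 1, 4, 5, 3, 2
d = rank(temp) − rank(sales): 2, -2, -4, 2, 2; Σd² = 32
ρ = 1 − 6Σd² / [n(n²−1)] = 1 − 6×32 / (5×24) = 1 − 192/120 ≈ -0.600

-0.600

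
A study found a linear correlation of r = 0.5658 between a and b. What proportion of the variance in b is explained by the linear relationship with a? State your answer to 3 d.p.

0.320

r² = (0.5658)² = 0.320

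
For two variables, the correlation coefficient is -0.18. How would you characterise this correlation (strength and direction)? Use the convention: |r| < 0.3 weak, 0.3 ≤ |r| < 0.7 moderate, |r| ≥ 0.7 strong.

r = -0.18 < 0 so the relationship is negative.
|r| = 0.18, which falls in the weak range.

weak negative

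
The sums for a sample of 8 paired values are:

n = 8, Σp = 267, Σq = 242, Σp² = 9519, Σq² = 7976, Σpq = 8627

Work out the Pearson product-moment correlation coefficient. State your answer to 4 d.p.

0.8717

r = (nΣpq − ΣpΣq) / √[(nΣp² − (Σp)²)(nΣq² − (Σq)²)]
Numerator: 8×8627 − 267×242 = 4402
Denominator: √[(76152 − 71289)(63808 − 58564)] = √[4863 × 5244] = 5049.9081
r = 4402 / 5049.9081 ≈ 0.8717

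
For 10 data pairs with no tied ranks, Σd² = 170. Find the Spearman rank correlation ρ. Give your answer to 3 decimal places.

-0.030

ρ = 1 − 6Σd² / [n(n²−1)] = 1 − 6×170 / (10×99)
  = 1 − 1020/990 = 1 − 1.0303 ≈ -0.030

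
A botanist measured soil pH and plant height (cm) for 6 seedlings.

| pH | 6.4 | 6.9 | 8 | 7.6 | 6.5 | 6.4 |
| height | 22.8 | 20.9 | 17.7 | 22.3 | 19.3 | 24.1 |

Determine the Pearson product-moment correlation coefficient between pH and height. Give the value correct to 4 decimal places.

n = 6, Σx = 41.8, Σy = 127.1, Σx² = 293.54, Σy² = 2720.53, Σxy = 880.9
nΣxy − ΣxΣy = 5285.4 − 5312.78 = -27.38
nΣx² − (Σx)² = 1761.24 − 1747.24 = 14; nΣy² − (Σy)² = 16323.18 − 16154.41 = 168.77
r = -27.38 / √(14 × 168.77) = -27.38 / 48.6084 ≈ -0.5633

-0.5633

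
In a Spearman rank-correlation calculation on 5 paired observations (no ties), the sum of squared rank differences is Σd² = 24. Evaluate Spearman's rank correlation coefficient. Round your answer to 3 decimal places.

-0.200

ρ = 1 − 6Σd² / [n(n²−1)] = 1 − 6×24 / (5×24)
  = 1 − 144/120 = 1 − 1.2000 ≈ -0.200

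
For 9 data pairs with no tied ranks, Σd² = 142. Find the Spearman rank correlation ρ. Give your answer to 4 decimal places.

ρ = 1 − 6Σd² / [n(n²−1)] = 1 − 6×142 / (9×80)
  = 1 − 852/720 = 1 − 1.18333 ≈ -0.1833

-0.1833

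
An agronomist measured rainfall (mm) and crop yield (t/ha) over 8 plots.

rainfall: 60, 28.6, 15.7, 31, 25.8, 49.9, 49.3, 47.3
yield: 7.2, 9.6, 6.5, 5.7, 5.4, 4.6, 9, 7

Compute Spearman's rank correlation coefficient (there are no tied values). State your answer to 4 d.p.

0.0952

Rank rainfall: 8, 3, 1, 4, 2, 7, 6, 5
Rank yield: 6, 8, 4, 3, 2, 1, 7, 5
d = rank(rainfall) − rank(yield): 2, -5, -3, 1, 0, 6, -1, 0; Σd² = 76
ρ = 1 − 6Σd² / [n(n²−1)] = 1 − 6×76 / (8×63) = 1 − 456/504 ≈ 0.0952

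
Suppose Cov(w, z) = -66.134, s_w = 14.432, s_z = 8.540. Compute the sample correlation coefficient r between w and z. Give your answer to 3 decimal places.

-0.537

r = Cov(w,z) / (s_w · s_z) = -66.134 / (14.432 × 8.540)
  = -66.134 / 123.2493 ≈ -0.537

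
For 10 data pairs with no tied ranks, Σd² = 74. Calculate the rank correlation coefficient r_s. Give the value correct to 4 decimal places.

0.5515

ρ = 1 − 6Σd² / [n(n²−1)] = 1 − 6×74 / (10×99)
  = 1 − 444/990 = 1 − 0.44848 ≈ 0.5515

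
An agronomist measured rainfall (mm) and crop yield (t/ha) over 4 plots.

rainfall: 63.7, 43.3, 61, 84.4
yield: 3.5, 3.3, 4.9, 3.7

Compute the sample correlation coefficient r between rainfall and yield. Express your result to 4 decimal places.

n = 4, Σx = 252.4, Σy = 15.4, Σx² = 16776.94, Σy² = 60.84, Σxy = 977.02
nΣxy − ΣxΣy = 3908.08 − 3886.96 = 21.12
nΣx² − (Σx)² = 67107.76 − 63705.76 = 3402; nΣy² − (Σy)² = 243.36 − 237.16 = 6.2
r = 21.12 / √(3402 × 6.2) = 21.12 / 145.2322 ≈ 0.1454

0.1454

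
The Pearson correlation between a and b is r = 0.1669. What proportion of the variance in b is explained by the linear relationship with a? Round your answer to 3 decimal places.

r² = (0.1669)² = 0.028

0.028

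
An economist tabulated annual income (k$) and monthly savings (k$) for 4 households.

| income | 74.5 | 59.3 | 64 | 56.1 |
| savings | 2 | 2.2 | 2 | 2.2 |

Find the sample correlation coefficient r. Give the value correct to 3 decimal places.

n = 4, Σx = 253.9, Σy = 8.4, Σx² = 16309.95, Σy² = 17.68, Σxy = 530.88
nΣxy − ΣxΣy = 2123.52 − 2132.76 = -9.24
nΣx² − (Σx)² = 65239.8 − 64465.21 = 774.59; nΣy² − (Σy)² = 70.72 − 70.56 = 0.16
r = -9.24 / √(774.59 × 0.16) = -9.24 / 11.1326 ≈ -0.830

-0.830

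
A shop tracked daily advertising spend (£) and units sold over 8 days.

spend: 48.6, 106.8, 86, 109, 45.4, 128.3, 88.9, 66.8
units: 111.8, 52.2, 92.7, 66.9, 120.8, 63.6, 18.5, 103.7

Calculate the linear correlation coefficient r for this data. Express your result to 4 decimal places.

-0.7041

n = 8, Σx = 679.8, Σy = 630.2, Σx² = 63932.7, Σy² = 58026.52, Σxy = 48488.75
nΣxy − ΣxΣy = 387910 − 428409.96 = -40499.96
nΣx² − (Σx)² = 511461.6 − 462128.04 = 49333.56; nΣy² − (Σy)² = 464212.16 − 397152.04 = 67060.12
r = -40499.96 / √(49333.56 × 67060.12) = -40499.96 / 57517.9490 ≈ -0.7041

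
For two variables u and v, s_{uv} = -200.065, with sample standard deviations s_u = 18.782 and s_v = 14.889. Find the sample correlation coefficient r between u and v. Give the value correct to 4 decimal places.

r = Cov(u,v) / (s_u · s_v) = -200.065 / (18.782 × 14.889)
  = -200.065 / 279.6452 ≈ -0.7154

-0.7154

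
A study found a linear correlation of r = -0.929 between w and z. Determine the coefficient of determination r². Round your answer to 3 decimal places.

0.863

r² = (-0.929)² = 0.863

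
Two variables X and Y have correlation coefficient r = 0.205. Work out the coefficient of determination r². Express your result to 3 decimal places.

r² = (0.205)² = 0.042

0.042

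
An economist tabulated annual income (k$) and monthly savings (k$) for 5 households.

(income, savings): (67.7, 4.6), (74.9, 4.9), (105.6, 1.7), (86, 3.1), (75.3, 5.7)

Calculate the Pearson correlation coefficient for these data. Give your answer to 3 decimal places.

n = 5, Σx = 409.5, Σy = 20, Σx² = 34410.75, Σy² = 90.16, Σxy = 1553.76
nΣxy − ΣxΣy = 7768.8 − 8190 = -421.2
nΣx² − (Σx)² = 172053.75 − 167690.25 = 4363.5; nΣy² − (Σy)² = 450.8 − 400 = 50.8
r = -421.2 / √(4363.5 × 50.8) = -421.2 / 470.8140 ≈ -0.895

-0.895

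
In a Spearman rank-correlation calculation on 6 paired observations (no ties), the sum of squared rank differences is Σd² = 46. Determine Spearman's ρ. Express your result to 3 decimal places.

-0.314

ρ = 1 − 6Σd² / [n(n²−1)] = 1 − 6×46 / (6×35)
  = 1 − 276/210 = 1 − 1.3143 ≈ -0.314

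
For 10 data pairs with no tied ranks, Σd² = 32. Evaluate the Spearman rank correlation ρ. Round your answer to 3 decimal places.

ρ = 1 − 6Σd² / [n(n²−1)] = 1 − 6×32 / (10×99)
  = 1 − 192/990 = 1 − 0.1939 ≈ 0.806

0.806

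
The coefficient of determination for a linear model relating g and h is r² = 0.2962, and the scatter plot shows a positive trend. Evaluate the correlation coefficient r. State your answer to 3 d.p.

|r| = √0.2962 = 0.544
The association is positive, so r = 0.544.

0.544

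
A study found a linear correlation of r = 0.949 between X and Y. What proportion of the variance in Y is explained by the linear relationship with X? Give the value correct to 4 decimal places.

r² = (0.949)² = 0.9006

0.9006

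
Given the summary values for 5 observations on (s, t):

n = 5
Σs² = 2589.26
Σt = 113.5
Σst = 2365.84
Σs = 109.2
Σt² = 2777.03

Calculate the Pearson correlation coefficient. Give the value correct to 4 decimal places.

-0.5582

r = (nΣst − ΣsΣt) / √[(nΣs² − (Σs)²)(nΣt² − (Σt)²)]
Numerator: 5×2365.84 − 109.2×113.5 = -565
Denominator: √[(12946.3 − 11924.64)(13885.15 − 12882.25)] = √[1021.66 × 1002.9] = 1012.2365
r = -565 / 1012.2365 ≈ -0.5582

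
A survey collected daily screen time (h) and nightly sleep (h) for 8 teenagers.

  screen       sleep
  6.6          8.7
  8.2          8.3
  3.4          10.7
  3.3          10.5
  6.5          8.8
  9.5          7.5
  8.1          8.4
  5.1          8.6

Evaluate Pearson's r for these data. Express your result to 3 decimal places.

-0.929

n = 8, Σx = 50.7, Σy = 71.5, Σx² = 357.37, Σy² = 647.53, Σxy = 436.86
nΣxy − ΣxΣy = 3494.88 − 3625.05 = -130.17
nΣx² − (Σx)² = 2858.96 − 2570.49 = 288.47; nΣy² − (Σy)² = 5180.24 − 5112.25 = 67.99
r = -130.17 / √(288.47 × 67.99) = -130.17 / 140.0467 ≈ -0.929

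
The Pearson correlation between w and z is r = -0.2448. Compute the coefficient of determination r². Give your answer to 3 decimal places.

0.060

r² = (-0.2448)² = 0.060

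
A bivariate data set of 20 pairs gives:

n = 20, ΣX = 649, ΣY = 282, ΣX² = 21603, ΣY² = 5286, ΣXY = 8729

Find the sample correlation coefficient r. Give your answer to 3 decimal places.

-0.500

r = (nΣXY − ΣXΣY) / √[(nΣX² − (ΣX)²)(nΣY² − (ΣY)²)]
Numerator: 20×8729 − 649×282 = -8438
Denominator: √[(432060 − 421201)(105720 − 79524)] = √[10859 × 26196] = 16866.0121
r = -8438 / 16866.0121 ≈ -0.500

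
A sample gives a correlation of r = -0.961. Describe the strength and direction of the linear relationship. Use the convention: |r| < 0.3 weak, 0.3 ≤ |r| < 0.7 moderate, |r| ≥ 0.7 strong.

r = -0.961 < 0 so the relationship is negative.
|r| = 0.961, which falls in the strong range.

strong negative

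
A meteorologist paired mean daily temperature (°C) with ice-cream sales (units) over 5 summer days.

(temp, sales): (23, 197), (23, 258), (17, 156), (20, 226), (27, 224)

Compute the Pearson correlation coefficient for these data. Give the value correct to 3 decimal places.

n = 5, Σx = 110, Σy = 1061, Σx² = 2476, Σy² = 230961, Σxy = 23685
nΣxy − ΣxΣy = 118425 − 116710 = 1715
nΣx² − (Σx)² = 12380 − 12100 = 280; nΣy² − (Σy)² = 1154805 − 1125721 = 29084
r = 1715 / √(280 × 29084) = 1715 / 2853.6853 ≈ 0.601

0.601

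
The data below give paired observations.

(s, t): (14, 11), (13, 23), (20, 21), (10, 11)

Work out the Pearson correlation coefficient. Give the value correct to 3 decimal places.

n = 4, Σs = 57, Σt = 66, Σs² = 865, Σt² = 1212, Σst = 983
nΣst − ΣsΣt = 3932 − 3762 = 170
nΣs² − (Σs)² = 3460 − 3249 = 211; nΣt² − (Σt)² = 4848 − 4356 = 492
r = 170 / √(211 × 492) = 170 / 322.1987 ≈ 0.528

0.528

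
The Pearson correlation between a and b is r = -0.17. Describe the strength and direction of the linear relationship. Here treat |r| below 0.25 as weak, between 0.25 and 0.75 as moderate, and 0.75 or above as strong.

r = -0.17 < 0 so the relationship is negative.
|r| = 0.17, which falls in the weak range.

weak negative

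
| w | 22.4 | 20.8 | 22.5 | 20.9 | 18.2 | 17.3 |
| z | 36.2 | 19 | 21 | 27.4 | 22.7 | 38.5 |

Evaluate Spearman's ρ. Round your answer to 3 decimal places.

Rank w: 5, 3, 6, 4, 2, 1
Rank z: 5, 1, 2, 4, 3, 6
d = rank(w) − rank(z): 0, 2, 4, 0, -1, -5; Σd² = 46
ρ = 1 − 6Σd² / [n(n²−1)] = 1 − 6×46 / (6×35) = 1 − 276/210 ≈ -0.314

-0.314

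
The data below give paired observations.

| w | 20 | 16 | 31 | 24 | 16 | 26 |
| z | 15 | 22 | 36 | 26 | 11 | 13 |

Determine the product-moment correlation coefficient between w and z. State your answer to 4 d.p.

n = 6, Σw = 133, Σz = 123, Σw² = 3125, Σz² = 2971, Σwz = 2906
nΣwz − ΣwΣz = 17436 − 16359 = 1077
nΣw² − (Σw)² = 18750 − 17689 = 1061; nΣz² − (Σz)² = 17826 − 15129 = 2697
r = 1077 / √(1061 × 2697) = 1077 / 1691.6019 ≈ 0.6367

0.6367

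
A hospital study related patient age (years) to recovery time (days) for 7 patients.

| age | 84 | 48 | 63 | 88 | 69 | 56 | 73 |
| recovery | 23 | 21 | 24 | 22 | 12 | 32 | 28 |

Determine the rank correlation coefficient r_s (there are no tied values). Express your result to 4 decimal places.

-0.0714

Rank age: 6, 1, 3, 7, 4, 2, 5
Rank recovery: 4, 2, 5, 3, 1, 7, 6
d = rank(age) − rank(recovery): 2, -1, -2, 4, 3, -5, -1; Σd² = 60
ρ = 1 − 6Σd² / [n(n²−1)] = 1 − 6×60 / (7×48) = 1 − 360/336 ≈ -0.0714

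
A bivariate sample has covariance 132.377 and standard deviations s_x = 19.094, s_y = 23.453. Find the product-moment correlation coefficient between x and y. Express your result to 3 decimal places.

r = Cov(x,y) / (s_x · s_y) = 132.377 / (19.094 × 23.453)
  = 132.377 / 447.8116 ≈ 0.296

0.296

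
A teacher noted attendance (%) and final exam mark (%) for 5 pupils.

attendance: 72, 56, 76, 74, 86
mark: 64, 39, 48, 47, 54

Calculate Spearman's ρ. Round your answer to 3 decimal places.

Rank attendance: 2, 1, 4, 3, 5
Rank mark: 5, 1, 3, 2, 4
d = rank(attendance) − rank(mark): -3, 0, 1, 1, 1; Σd² = 12
ρ = 1 − 6Σd² / [n(n²−1)] = 1 − 6×12 / (5×24) = 1 − 72/120 ≈ 0.400

0.400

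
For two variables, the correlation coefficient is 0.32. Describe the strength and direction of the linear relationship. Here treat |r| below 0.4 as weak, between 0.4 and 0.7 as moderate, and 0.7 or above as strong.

weak positive

r = 0.32 > 0 so the relationship is positive.
|r| = 0.32, which falls in the weak range.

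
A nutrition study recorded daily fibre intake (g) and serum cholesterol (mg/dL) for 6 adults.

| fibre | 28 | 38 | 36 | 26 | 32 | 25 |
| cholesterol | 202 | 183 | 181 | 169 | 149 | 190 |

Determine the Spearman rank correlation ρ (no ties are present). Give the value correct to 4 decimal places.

Rank fibre: 3, 6, 5, 2, 4, 1
Rank cholesterol: 6, 4, 3, 2, 1, 5
d = rank(fibre) − rank(cholesterol): -3, 2, 2, 0, 3, -4; Σd² = 42
ρ = 1 − 6Σd² / [n(n²−1)] = 1 − 6×42 / (6×35) = 1 − 252/210 ≈ -0.2000

-0.2000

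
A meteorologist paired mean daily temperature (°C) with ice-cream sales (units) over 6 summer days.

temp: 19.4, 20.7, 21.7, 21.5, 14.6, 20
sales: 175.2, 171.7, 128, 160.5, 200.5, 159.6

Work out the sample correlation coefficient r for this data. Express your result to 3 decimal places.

n = 6, Σx = 117.9, Σy = 995.5, Σx² = 2351.15, Σy² = 167992.59, Σxy = 19300.72
nΣxy − ΣxΣy = 115804.32 − 117369.45 = -1565.13
nΣx² − (Σx)² = 14106.9 − 13900.41 = 206.49; nΣy² − (Σy)² = 1007955.54 − 991020.25 = 16935.29
r = -1565.13 / √(206.49 × 16935.29) = -1565.13 / 1870.0182 ≈ -0.837

-0.837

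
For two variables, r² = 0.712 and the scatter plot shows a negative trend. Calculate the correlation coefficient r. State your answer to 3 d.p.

-0.844

|r| = √0.712 = 0.844
The association is negative, so r = −0.844.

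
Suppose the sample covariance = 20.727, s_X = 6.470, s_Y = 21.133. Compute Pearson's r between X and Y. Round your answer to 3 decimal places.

0.152

r = Cov(X,Y) / (s_X · s_Y) = 20.727 / (6.470 × 21.133)
  = 20.727 / 136.7305 ≈ 0.152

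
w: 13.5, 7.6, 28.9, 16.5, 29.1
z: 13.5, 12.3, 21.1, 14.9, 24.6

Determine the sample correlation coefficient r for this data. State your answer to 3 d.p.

0.960

n = 5, Σw = 95.6, Σz = 86.4, Σw² = 2194.28, Σz² = 1605.92, Σwz = 1847.23
nΣwz − ΣwΣz = 9236.15 − 8259.84 = 976.31
nΣw² − (Σw)² = 10971.4 − 9139.36 = 1832.04; nΣz² − (Σz)² = 8029.6 − 7464.96 = 564.64
r = 976.31 / √(1832.04 × 564.64) = 976.31 / 1017.0757 ≈ 0.960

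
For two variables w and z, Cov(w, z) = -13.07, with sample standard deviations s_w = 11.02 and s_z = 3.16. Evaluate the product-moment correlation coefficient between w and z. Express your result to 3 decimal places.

-0.375

r = Cov(w,z) / (s_w · s_z) = -13.07 / (11.02 × 3.16)
  = -13.07 / 34.8232 ≈ -0.375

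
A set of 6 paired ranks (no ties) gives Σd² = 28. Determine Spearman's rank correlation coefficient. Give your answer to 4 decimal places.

0.2000

ρ = 1 − 6Σd² / [n(n²−1)] = 1 − 6×28 / (6×35)
  = 1 − 168/210 = 1 − 0.80000 ≈ 0.2000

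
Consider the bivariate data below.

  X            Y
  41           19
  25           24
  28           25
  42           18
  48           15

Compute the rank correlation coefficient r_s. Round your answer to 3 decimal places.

Rank X: 3, 1, 2, 4, 5
Rank Y: 3, 4, 5, 2, 1
d = rank(X) − rank(Y): 0, -3, -3, 2, 4; Σd² = 38
ρ = 1 − 6Σd² / [n(n²−1)] = 1 − 6×38 / (5×24) = 1 − 228/120 ≈ -0.900

-0.900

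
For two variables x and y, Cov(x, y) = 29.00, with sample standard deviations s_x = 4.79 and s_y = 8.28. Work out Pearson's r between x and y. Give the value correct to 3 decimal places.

r = Cov(x,y) / (s_x · s_y) = 29.00 / (4.79 × 8.28)
  = 29.00 / 39.6612 ≈ 0.731

0.731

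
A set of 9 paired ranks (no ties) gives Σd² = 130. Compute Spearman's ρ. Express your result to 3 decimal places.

ρ = 1 − 6Σd² / [n(n²−1)] = 1 − 6×130 / (9×80)
  = 1 − 780/720 = 1 − 1.0833 ≈ -0.083

-0.083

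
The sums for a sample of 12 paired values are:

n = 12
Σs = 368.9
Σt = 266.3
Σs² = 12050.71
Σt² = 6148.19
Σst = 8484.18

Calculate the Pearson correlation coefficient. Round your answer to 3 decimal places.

0.723

r = (nΣst − ΣsΣt) / √[(nΣs² − (Σs)²)(nΣt² − (Σt)²)]
Numerator: 12×8484.18 − 368.9×266.3 = 3572.09
Denominator: √[(144608.52 − 136087.21)(73778.28 − 70915.69)] = √[8521.31 × 2862.59] = 4938.9287
r = 3572.09 / 4938.9287 ≈ 0.723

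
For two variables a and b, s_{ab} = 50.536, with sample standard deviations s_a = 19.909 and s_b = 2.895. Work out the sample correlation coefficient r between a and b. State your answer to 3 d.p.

0.877

r = Cov(a,b) / (s_a · s_b) = 50.536 / (19.909 × 2.895)
  = 50.536 / 57.6366 ≈ 0.877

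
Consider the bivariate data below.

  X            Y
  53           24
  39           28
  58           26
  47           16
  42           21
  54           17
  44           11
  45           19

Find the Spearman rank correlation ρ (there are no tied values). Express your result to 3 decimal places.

-0.048

Rank X: 6, 1, 8, 5, 2, 7, 3, 4
Rank Y: 6, 8, 7, 2, 5, 3, 1, 4
d = rank(X) − rank(Y): 0, -7, 1, 3, -3, 4, 2, 0; Σd² = 88
ρ = 1 − 6Σd² / [n(n²−1)] = 1 − 6×88 / (8×63) = 1 − 528/504 ≈ -0.048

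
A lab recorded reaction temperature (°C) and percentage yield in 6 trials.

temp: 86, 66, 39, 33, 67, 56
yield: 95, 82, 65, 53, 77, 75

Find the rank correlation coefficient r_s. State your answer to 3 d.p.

0.943

Rank temp: 6, 4, 2, 1, 5, 3
Rank yield: 6, 5, 2, 1, 4, 3
d = rank(temp) − rank(yield): 0, -1, 0, 0, 1, 0; Σd² = 2
ρ = 1 − 6Σd² / [n(n²−1)] = 1 − 6×2 / (6×35) = 1 − 12/210 ≈ 0.943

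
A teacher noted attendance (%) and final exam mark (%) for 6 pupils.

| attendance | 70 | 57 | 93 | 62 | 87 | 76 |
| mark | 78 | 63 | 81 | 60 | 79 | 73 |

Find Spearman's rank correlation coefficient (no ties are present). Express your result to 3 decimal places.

0.886

Rank attendance: 3, 1, 6, 2, 5, 4
Rank mark: 4, 2, 6, 1, 5, 3
d = rank(attendance) − rank(mark): -1, -1, 0, 1, 0, 1; Σd² = 4
ρ = 1 − 6Σd² / [n(n²−1)] = 1 − 6×4 / (6×35) = 1 − 24/210 ≈ 0.886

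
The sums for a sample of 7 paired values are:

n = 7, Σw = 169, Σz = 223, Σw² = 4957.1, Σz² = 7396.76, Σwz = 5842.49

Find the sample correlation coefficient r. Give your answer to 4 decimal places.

0.9054

r = (nΣwz − ΣwΣz) / √[(nΣw² − (Σw)²)(nΣz² − (Σz)²)]
Numerator: 7×5842.49 − 169×223 = 3210.43
Denominator: √[(34699.7 − 28561)(51777.32 − 49729)] = √[6138.7 × 2048.32] = 3545.9867
r = 3210.43 / 3545.9867 ≈ 0.9054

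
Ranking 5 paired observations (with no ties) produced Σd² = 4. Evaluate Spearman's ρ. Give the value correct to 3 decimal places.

0.800

ρ = 1 − 6Σd² / [n(n²−1)] = 1 − 6×4 / (5×24)
  = 1 − 24/120 = 1 − 0.2000 ≈ 0.800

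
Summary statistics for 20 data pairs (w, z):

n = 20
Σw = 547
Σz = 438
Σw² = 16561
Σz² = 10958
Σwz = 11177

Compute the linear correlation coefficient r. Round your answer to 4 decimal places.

r = (nΣwz − ΣwΣz) / √[(nΣw² − (Σw)²)(nΣz² − (Σz)²)]
Numerator: 20×11177 − 547×438 = -16046
Denominator: √[(331220 − 299209)(219160 − 191844)] = √[32011 × 27316] = 29570.4663
r = -16046 / 29570.4663 ≈ -0.5426

-0.5426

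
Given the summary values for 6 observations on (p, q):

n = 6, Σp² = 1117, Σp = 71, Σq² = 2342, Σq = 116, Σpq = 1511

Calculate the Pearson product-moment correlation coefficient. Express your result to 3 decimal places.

r = (nΣpq − ΣpΣq) / √[(nΣp² − (Σp)²)(nΣq² − (Σq)²)]
Numerator: 6×1511 − 71×116 = 830
Denominator: √[(6702 − 5041)(14052 − 13456)] = √[1661 × 596] = 994.9653
r = 830 / 994.9653 ≈ 0.834

0.834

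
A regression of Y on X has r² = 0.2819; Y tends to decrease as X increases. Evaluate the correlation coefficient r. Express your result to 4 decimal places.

-0.5309

|r| = √0.2819 = 0.5309
The association is negative, so r = −0.5309.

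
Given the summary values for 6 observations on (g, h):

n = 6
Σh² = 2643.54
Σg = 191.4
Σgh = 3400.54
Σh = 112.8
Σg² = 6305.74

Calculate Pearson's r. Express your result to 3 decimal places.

-0.611

r = (nΣgh − ΣgΣh) / √[(nΣg² − (Σg)²)(nΣh² − (Σh)²)]
Numerator: 6×3400.54 − 191.4×112.8 = -1186.68
Denominator: √[(37834.44 − 36633.96)(15861.24 − 12723.84)] = √[1200.48 × 3137.4] = 1940.7179
r = -1186.68 / 1940.7179 ≈ -0.611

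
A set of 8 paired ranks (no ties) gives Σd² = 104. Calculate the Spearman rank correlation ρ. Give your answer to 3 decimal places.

ρ = 1 − 6Σd² / [n(n²−1)] = 1 − 6×104 / (8×63)
  = 1 − 624/504 = 1 − 1.2381 ≈ -0.238

-0.238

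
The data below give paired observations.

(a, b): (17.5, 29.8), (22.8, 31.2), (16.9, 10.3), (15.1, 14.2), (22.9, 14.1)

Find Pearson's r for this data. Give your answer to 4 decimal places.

n = 5, Σa = 95.2, Σb = 99.6, Σa² = 1864.12, Σb² = 2368.02, Σab = 1944.24
nΣab − ΣaΣb = 9721.2 − 9481.92 = 239.28
nΣa² − (Σa)² = 9320.6 − 9063.04 = 257.56; nΣb² − (Σb)² = 11840.1 − 9920.16 = 1919.94
r = 239.28 / √(257.56 × 1919.94) = 239.28 / 703.2068 ≈ 0.3403

0.3403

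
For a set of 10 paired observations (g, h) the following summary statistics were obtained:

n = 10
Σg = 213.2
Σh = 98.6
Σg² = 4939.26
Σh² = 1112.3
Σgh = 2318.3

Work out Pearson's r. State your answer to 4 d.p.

r = (nΣgh − ΣgΣh) / √[(nΣg² − (Σg)²)(nΣh² − (Σh)²)]
Numerator: 10×2318.3 − 213.2×98.6 = 2161.48
Denominator: √[(49392.6 − 45454.24)(11123 − 9721.96)] = √[3938.36 × 1401.04] = 2348.9998
r = 2161.48 / 2348.9998 ≈ 0.9202

0.9202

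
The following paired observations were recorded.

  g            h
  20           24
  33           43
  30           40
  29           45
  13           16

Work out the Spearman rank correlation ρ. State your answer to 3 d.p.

0.700

Rank g: 2, 5, 4, 3, 1
Rank h: 2, 4, 3, 5, 1
d = rank(g) − rank(h): 0, 1, 1, -2, 0; Σd² = 6
ρ = 1 − 6Σd² / [n(n²−1)] = 1 − 6×6 / (5×24) = 1 − 36/120 ≈ 0.700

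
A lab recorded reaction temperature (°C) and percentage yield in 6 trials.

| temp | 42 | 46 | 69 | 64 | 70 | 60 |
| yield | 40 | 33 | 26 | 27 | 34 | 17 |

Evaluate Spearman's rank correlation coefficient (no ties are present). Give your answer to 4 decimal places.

Rank temp: 1, 2, 5, 4, 6, 3
Rank yield: 6, 4, 2, 3, 5, 1
d = rank(temp) − rank(yield): -5, -2, 3, 1, 1, 2; Σd² = 44
ρ = 1 − 6Σd² / [n(n²−1)] = 1 − 6×44 / (6×35) = 1 − 264/210 ≈ -0.2571

-0.2571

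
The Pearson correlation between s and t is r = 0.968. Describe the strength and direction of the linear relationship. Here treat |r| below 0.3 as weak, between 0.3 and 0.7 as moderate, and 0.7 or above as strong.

strong positive

r = 0.968 > 0 so the relationship is positive.
|r| = 0.968, which falls in the strong range.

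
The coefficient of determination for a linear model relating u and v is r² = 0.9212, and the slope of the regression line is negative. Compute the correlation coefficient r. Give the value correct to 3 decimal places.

-0.960

|r| = √0.9212 = 0.960
The association is negative, so r = −0.960.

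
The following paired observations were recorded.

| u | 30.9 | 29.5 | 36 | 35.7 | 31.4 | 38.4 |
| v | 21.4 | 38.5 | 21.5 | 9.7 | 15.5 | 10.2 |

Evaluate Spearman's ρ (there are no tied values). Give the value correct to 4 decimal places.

Rank u: 2, 1, 5, 4, 3, 6
Rank v: 4, 6, 5, 1, 3, 2
d = rank(u) − rank(v): -2, -5, 0, 3, 0, 4; Σd² = 54
ρ = 1 − 6Σd² / [n(n²−1)] = 1 − 6×54 / (6×35) = 1 − 324/210 ≈ -0.5429

-0.5429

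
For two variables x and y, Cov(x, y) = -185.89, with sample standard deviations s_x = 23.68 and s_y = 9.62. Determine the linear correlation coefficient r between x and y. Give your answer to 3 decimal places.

r = Cov(x,y) / (s_x · s_y) = -185.89 / (23.68 × 9.62)
  = -185.89 / 227.8016 ≈ -0.816

-0.816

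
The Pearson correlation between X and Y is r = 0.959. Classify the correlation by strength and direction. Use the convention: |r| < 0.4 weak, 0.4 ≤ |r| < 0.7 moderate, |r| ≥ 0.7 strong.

r = 0.959 > 0 so the relationship is positive.
|r| = 0.959, which falls in the strong range.

strong positive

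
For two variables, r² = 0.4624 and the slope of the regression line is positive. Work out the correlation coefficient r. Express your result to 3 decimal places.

|r| = √0.4624 = 0.680
The association is positive, so r = 0.680.

0.680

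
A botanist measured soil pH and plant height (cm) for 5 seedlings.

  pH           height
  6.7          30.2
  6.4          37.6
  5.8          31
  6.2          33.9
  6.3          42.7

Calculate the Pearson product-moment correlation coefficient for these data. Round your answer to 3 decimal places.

0.068

n = 5, Σx = 31.4, Σy = 175.4, Σx² = 197.62, Σy² = 6259.3, Σxy = 1101.97
nΣxy − ΣxΣy = 5509.85 − 5507.56 = 2.29
nΣx² − (Σx)² = 988.1 − 985.96 = 2.14; nΣy² − (Σy)² = 31296.5 − 30765.16 = 531.34
r = 2.29 / √(2.14 × 531.34) = 2.29 / 33.7204 ≈ 0.068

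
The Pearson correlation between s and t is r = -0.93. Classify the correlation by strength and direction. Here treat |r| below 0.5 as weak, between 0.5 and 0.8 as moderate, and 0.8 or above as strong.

strong negative

r = -0.93 < 0 so the relationship is negative.
|r| = 0.93, which falls in the strong range.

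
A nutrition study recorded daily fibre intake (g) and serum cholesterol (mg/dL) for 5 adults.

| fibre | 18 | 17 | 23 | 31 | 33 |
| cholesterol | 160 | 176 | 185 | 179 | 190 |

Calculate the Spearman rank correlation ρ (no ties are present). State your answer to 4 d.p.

Rank fibre: 2, 1, 3, 4, 5
Rank cholesterol: 1, 2, 4, 3, 5
d = rank(fibre) − rank(cholesterol): 1, -1, -1, 1, 0; Σd² = 4
ρ = 1 − 6Σd² / [n(n²−1)] = 1 − 6×4 / (5×24) = 1 − 24/120 ≈ 0.8000

0.8000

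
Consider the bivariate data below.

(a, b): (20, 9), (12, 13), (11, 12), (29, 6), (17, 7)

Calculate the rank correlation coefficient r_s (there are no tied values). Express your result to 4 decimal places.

Rank a: 4, 2, 1, 5, 3
Rank b: 3, 5, 4, 1, 2
d = rank(a) − rank(b): 1, -3, -3, 4, 1; Σd² = 36
ρ = 1 − 6Σd² / [n(n²−1)] = 1 − 6×36 / (5×24) = 1 − 216/120 ≈ -0.8000

-0.8000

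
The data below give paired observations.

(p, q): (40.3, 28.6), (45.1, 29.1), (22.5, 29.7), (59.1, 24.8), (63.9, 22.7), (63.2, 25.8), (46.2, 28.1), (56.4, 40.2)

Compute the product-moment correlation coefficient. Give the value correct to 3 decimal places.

-0.213

n = 8, Σp = 396.7, Σq = 229, Σp² = 21050.01, Σq² = 6748.48, Σpq = 11245.51
nΣpq − ΣpΣq = 89964.08 − 90844.3 = -880.22
nΣp² − (Σp)² = 168400.08 − 157370.89 = 11029.19; nΣq² − (Σq)² = 53987.84 − 52441 = 1546.84
r = -880.22 / √(11029.19 × 1546.84) = -880.22 / 4130.4228 ≈ -0.213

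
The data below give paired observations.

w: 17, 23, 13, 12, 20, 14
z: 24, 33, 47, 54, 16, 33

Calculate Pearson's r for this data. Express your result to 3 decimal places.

-0.681

n = 6, Σw = 99, Σz = 207, Σw² = 1727, Σz² = 8135, Σwz = 3208
nΣwz − ΣwΣz = 19248 − 20493 = -1245
nΣw² − (Σw)² = 10362 − 9801 = 561; nΣz² − (Σz)² = 48810 − 42849 = 5961
r = -1245 / √(561 × 5961) = -1245 / 1828.6938 ≈ -0.681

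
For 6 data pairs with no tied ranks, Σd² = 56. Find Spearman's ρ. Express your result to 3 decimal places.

ρ = 1 − 6Σd² / [n(n²−1)] = 1 − 6×56 / (6×35)
  = 1 − 336/210 = 1 − 1.6000 ≈ -0.600

-0.600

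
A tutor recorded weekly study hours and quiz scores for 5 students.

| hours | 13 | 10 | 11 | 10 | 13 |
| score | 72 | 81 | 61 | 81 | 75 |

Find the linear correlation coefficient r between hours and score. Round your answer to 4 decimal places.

-0.3198

n = 5, Σx = 57, Σy = 370, Σx² = 659, Σy² = 27652, Σxy = 4202
nΣxy − ΣxΣy = 21010 − 21090 = -80
nΣx² − (Σx)² = 3295 − 3249 = 46; nΣy² − (Σy)² = 138260 − 136900 = 1360
r = -80 / √(46 × 1360) = -80 / 250.1200 ≈ -0.3198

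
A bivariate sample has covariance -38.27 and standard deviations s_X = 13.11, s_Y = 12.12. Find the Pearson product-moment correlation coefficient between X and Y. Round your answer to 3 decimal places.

-0.241

r = Cov(X,Y) / (s_X · s_Y) = -38.27 / (13.11 × 12.12)
  = -38.27 / 158.8932 ≈ -0.241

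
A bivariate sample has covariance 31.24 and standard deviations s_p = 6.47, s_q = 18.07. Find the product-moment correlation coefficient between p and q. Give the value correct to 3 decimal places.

r = Cov(p,q) / (s_p · s_q) = 31.24 / (6.47 × 18.07)
  = 31.24 / 116.9129 ≈ 0.267

0.267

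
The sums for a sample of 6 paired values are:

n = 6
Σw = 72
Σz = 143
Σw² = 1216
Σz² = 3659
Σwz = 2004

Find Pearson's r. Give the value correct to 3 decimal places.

0.969

r = (nΣwz − ΣwΣz) / √[(nΣw² − (Σw)²)(nΣz² − (Σz)²)]
Numerator: 6×2004 − 72×143 = 1728
Denominator: √[(7296 − 5184)(21954 − 20449)] = √[2112 × 1505] = 1782.8516
r = 1728 / 1782.8516 ≈ 0.969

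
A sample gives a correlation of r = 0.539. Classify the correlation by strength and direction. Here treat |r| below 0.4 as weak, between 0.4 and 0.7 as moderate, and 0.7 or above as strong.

r = 0.539 > 0 so the relationship is positive.
|r| = 0.539, which falls in the moderate range.

moderate positive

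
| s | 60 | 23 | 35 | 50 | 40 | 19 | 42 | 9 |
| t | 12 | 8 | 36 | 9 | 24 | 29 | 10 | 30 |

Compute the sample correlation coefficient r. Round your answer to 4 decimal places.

-0.5088

n = 8, Σs = 278, Σt = 158, Σs² = 11660, Σt² = 4002, Σst = 4815
nΣst − ΣsΣt = 38520 − 43924 = -5404
nΣs² − (Σs)² = 93280 − 77284 = 15996; nΣt² − (Σt)² = 32016 − 24964 = 7052
r = -5404 / √(15996 × 7052) = -5404 / 10620.9130 ≈ -0.5088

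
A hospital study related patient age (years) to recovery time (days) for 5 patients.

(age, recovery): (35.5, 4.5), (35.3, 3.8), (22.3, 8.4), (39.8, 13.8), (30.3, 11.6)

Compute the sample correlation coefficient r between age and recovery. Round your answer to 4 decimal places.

0.0669

n = 5, Σx = 163.2, Σy = 42.1, Σx² = 5505.76, Σy² = 430.25, Σxy = 1381.93
nΣxy − ΣxΣy = 6909.65 − 6870.72 = 38.93
nΣx² − (Σx)² = 27528.8 − 26634.24 = 894.56; nΣy² − (Σy)² = 2151.25 − 1772.41 = 378.84
r = 38.93 / √(894.56 × 378.84) = 38.93 / 582.1470 ≈ 0.0669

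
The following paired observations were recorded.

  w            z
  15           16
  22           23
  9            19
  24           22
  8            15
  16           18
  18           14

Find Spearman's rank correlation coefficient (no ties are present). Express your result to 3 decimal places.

Rank w: 3, 6, 2, 7, 1, 4, 5
Rank z: 3, 7, 5, 6, 2, 4, 1
d = rank(w) − rank(z): 0, -1, -3, 1, -1, 0, 4; Σd² = 28
ρ = 1 − 6Σd² / [n(n²−1)] = 1 − 6×28 / (7×48) = 1 − 168/336 ≈ 0.500

0.500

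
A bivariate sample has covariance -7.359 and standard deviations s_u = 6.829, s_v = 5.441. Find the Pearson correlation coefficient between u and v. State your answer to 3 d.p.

r = Cov(u,v) / (s_u · s_v) = -7.359 / (6.829 × 5.441)
  = -7.359 / 37.1566 ≈ -0.198

-0.198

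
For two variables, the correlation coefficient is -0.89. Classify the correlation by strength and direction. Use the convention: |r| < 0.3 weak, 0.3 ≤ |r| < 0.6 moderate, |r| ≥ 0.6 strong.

strong negative

r = -0.89 < 0 so the relationship is negative.
|r| = 0.89, which falls in the strong range.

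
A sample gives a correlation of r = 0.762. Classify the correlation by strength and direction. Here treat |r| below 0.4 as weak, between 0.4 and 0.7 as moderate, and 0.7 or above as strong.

strong positive

r = 0.762 > 0 so the relationship is positive.
|r| = 0.762, which falls in the strong range.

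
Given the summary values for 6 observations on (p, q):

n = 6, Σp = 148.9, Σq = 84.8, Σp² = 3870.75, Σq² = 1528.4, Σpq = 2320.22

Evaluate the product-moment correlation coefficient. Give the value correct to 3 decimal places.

0.897

r = (nΣpq − ΣpΣq) / √[(nΣp² − (Σp)²)(nΣq² − (Σq)²)]
Numerator: 6×2320.22 − 148.9×84.8 = 1294.6
Denominator: √[(23224.5 − 22171.21)(9170.4 − 7191.04)] = √[1053.29 × 1979.36] = 1443.8975
r = 1294.6 / 1443.8975 ≈ 0.897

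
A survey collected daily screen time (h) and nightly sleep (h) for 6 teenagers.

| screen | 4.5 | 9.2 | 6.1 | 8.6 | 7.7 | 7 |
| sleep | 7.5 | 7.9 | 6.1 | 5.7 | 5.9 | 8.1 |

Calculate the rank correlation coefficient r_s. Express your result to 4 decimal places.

Rank screen: 1, 6, 2, 5, 4, 3
Rank sleep: 4, 5, 3, 1, 2, 6
d = rank(screen) − rank(sleep): -3, 1, -1, 4, 2, -3; Σd² = 40
ρ = 1 − 6Σd² / [n(n²−1)] = 1 − 6×40 / (6×35) = 1 − 240/210 ≈ -0.1429

-0.1429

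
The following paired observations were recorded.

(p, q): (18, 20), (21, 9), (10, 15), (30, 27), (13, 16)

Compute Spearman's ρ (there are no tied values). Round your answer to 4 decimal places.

0.4000

Rank p: 3, 4, 1, 5, 2
Rank q: 4, 1, 2, 5, 3
d = rank(p) − rank(q): -1, 3, -1, 0, -1; Σd² = 12
ρ = 1 − 6Σd² / [n(n²−1)] = 1 − 6×12 / (5×24) = 1 − 72/120 ≈ 0.4000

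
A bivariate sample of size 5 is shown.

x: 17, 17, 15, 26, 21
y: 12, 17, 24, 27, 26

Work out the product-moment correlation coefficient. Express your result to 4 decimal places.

0.5814

n = 5, Σx = 96, Σy = 106, Σx² = 1920, Σy² = 2414, Σxy = 2101
nΣxy − ΣxΣy = 10505 − 10176 = 329
nΣx² − (Σx)² = 9600 − 9216 = 384; nΣy² − (Σy)² = 12070 − 11236 = 834
r = 329 / √(384 × 834) = 329 / 565.9117 ≈ 0.5814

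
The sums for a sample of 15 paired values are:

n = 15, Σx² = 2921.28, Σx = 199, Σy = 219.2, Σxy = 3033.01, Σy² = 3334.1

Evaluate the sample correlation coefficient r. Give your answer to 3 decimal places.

r = (nΣxy − ΣxΣy) / √[(nΣx² − (Σx)²)(nΣy² − (Σy)²)]
Numerator: 15×3033.01 − 199×219.2 = 1874.35
Denominator: √[(43819.2 − 39601)(50011.5 − 48048.64)] = √[4218.2 × 1962.86] = 2877.4530
r = 1874.35 / 2877.4530 ≈ 0.651

0.651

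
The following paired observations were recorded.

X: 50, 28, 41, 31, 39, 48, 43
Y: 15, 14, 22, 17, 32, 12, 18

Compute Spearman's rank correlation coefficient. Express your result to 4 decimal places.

Rank X: 7, 1, 4, 2, 3, 6, 5
Rank Y: 3, 2, 6, 4, 7, 1, 5
d = rank(X) − rank(Y): 4, -1, -2, -2, -4, 5, 0; Σd² = 66
ρ = 1 − 6Σd² / [n(n²−1)] = 1 − 6×66 / (7×48) = 1 − 396/336 ≈ -0.1786

-0.1786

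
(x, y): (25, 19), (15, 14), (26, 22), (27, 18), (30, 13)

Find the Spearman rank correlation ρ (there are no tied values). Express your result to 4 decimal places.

Rank x: 2, 1, 3, 4, 5
Rank y: 4, 2, 5, 3, 1
d = rank(x) − rank(y): -2, -1, -2, 1, 4; Σd² = 26
ρ = 1 − 6Σd² / [n(n²−1)] = 1 − 6×26 / (5×24) = 1 − 156/120 ≈ -0.3000

-0.3000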